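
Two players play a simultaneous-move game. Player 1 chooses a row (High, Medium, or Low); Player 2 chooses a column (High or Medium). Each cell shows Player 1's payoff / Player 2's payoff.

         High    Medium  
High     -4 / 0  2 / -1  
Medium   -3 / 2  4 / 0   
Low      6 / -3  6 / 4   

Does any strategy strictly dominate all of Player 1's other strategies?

A strategy is strictly dominant if it gives Player 1 a strictly higher payoff than every other strategy, against every choice by the opponent.
Low strictly dominates: vs High: 6 > each of {-4, -3}; vs Medium: 6 > each of {2, 4}.

Low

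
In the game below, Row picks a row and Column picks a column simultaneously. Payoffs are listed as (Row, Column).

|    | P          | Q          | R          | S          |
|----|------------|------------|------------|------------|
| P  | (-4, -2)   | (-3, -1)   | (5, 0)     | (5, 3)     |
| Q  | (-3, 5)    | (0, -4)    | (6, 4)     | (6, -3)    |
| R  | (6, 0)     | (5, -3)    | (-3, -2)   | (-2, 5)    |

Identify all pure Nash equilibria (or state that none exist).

No pure-strategy Nash equilibrium

Find each player's best response to every opponent strategy; NE are the intersections.
Row's best responses — vs P: R (payoff 6); vs Q: R (payoff 5); vs R: Q (payoff 6); vs S: Q (payoff 6).
Column's best responses — vs P: S (payoff 3); vs Q: P (payoff 5); vs R: S (payoff 5).
No cell has both players best-responding. For instance, Row's best reply to Q is R, but against R Column prefers S over Q.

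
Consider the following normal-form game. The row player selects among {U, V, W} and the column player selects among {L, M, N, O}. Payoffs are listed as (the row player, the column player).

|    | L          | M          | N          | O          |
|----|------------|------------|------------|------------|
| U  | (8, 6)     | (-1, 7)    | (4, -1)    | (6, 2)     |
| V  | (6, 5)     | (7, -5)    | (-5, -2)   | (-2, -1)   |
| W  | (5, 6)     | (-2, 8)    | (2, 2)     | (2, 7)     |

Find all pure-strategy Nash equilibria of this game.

There is no pure-strategy Nash equilibrium

Check mutual best responses: a cell is a NE iff neither player can gain by unilaterally deviating.
The row player's best responses — vs L: U (payoff 8); vs M: V (payoff 7); vs N: U (payoff 4); vs O: U (payoff 6).
The column player's best responses — vs U: M (payoff 7); vs V: L (payoff 5); vs W: M (payoff 8).
No cell has both players best-responding. For instance, the row player's best reply to L is U, but against U the column player prefers M over L.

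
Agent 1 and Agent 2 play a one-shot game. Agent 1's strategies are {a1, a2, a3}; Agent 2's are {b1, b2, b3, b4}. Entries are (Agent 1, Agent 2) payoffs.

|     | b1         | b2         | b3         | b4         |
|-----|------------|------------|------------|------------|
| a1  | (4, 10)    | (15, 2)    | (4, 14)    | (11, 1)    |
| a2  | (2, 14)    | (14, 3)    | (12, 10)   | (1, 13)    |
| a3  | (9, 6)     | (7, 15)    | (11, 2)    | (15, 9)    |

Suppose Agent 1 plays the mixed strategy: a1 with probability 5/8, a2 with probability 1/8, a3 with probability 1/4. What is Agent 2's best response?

Compute Agent 2's expected payoff from each pure strategy against the given mix.
b1: (5/8)·10 + (1/8)·14 + (1/4)·6 = 19/2
b2: (5/8)·2 + (1/8)·3 + (1/4)·15 = 43/8
b3: (5/8)·14 + (1/8)·10 + (1/4)·2 = 21/2
b4: (5/8)·1 + (1/8)·13 + (1/4)·9 = 9/2
Highest expected payoff is 21/2, from b3.

b3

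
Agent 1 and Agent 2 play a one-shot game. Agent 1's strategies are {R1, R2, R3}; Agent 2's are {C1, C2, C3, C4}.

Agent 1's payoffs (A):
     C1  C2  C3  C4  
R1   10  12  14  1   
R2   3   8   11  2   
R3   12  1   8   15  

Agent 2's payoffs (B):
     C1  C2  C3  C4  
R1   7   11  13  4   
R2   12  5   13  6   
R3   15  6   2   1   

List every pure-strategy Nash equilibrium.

(R1, C3) and (R3, C1)

A profile is a Nash equilibrium when each player is best-responding to the other.
Agent 1's best responses — vs C1: R3 (payoff 12); vs C2: R1 (payoff 12); vs C3: R1 (payoff 14); vs C4: R3 (payoff 15).
Agent 2's best responses — vs R1: C3 (payoff 13); vs R2: C3 (payoff 13); vs R3: C1 (payoff 15).
Mutual best responses occur at (R1, C3) and (R3, C1); at each, neither player gains by switching.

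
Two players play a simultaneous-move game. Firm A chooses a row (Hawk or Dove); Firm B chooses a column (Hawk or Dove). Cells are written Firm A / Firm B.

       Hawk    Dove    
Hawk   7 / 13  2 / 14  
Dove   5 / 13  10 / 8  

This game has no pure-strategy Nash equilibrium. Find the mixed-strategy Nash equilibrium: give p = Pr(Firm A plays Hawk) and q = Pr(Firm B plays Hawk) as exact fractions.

In a mixed NE each player is indifferent between their pure strategies, so the opponent's mix sets the indifference.
Firm B indifferent between Hawk and Dove: p·13 + (1−p)·13 = p·14 + (1−p)·8 ⟹ 13 + 0p = 8 + 6p ⟹ p = 5/6.
Firm A indifferent between Hawk and Dove: q·7 + (1−q)·2 = q·5 + (1−q)·10 ⟹ 2 + 5q = 10 + (-5)q ⟹ q = 4/5.

p = 5/6, q = 4/5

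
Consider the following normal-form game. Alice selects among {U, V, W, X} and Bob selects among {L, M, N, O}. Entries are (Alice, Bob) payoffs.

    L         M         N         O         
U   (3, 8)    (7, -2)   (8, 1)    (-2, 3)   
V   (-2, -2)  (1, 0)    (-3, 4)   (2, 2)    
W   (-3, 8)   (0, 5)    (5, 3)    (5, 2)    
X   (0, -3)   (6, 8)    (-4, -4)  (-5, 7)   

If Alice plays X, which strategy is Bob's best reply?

M

With Alice fixed at X, Bob's payoffs are: L → -3, M → 8, N → -4, O → 7.
The maximum is 8, achieved by M.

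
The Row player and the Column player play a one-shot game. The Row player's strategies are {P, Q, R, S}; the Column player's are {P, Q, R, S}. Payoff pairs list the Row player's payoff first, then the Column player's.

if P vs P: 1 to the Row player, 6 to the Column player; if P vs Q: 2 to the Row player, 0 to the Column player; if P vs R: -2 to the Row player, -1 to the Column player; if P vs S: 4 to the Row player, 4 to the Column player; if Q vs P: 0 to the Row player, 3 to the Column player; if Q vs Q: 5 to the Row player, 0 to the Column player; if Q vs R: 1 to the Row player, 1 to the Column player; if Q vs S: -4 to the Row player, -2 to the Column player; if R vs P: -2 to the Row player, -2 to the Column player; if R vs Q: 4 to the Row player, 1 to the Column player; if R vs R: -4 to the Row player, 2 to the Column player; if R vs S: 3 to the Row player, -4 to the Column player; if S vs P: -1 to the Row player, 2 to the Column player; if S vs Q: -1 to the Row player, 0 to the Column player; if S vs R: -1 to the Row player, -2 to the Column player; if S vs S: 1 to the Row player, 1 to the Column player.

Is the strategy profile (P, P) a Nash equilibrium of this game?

Holding the Column player at P: the Row player gets 1 from P, versus 0 from Q, -2 from R, -1 from S. No profitable deviation for the Row player.
Holding the Row player at P: the Column player gets 6 from P, versus 0 from Q, -1 from R, 4 from S. No profitable deviation for the Column player either.

Yes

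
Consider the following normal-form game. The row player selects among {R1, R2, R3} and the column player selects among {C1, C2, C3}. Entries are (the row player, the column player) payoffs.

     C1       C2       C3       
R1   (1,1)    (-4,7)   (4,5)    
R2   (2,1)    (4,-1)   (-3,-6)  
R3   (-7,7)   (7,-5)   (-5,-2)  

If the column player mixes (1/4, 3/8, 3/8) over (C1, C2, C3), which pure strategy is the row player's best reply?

R2

The row player's best reply maximizes expected payoff against the mix.
R1: (1/4)·1 + (3/8)·(-4) + (3/8)·4 = 1/4
R2: (1/4)·2 + (3/8)·4 + (3/8)·(-3) = 7/8
R3: (1/4)·(-7) + (3/8)·7 + (3/8)·(-5) = -1
Highest expected payoff is 7/8, from R2.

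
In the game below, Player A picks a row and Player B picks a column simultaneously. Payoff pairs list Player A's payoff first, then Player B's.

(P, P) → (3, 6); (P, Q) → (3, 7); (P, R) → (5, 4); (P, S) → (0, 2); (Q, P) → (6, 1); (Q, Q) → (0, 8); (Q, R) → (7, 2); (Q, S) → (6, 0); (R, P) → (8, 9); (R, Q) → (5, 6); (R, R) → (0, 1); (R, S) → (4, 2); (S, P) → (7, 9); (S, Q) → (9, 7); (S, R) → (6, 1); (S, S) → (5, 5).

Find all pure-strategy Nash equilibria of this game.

(R, P)

Find each player's best response to every opponent strategy; NE are the intersections.
Player A's best responses — vs P: R (payoff 8); vs Q: S (payoff 9); vs R: Q (payoff 7); vs S: Q (payoff 6).
Player B's best responses — vs P: Q (payoff 7); vs Q: Q (payoff 8); vs R: P (payoff 9); vs S: P (payoff 9).
The only mutual best response is (R, P); neither player gains by switching there.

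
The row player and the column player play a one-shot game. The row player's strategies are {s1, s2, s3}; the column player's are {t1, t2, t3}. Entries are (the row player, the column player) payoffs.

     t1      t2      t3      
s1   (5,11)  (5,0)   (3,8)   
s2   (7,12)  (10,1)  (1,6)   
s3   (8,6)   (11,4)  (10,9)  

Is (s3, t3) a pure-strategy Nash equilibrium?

Holding the column player at t3: the row player gets 10 from s3, versus 3 from s1, 1 from s2. No profitable deviation for the row player.
Holding the row player at s3: the column player gets 9 from t3, versus 6 from t1, 4 from t2. No profitable deviation for the column player either.

Yes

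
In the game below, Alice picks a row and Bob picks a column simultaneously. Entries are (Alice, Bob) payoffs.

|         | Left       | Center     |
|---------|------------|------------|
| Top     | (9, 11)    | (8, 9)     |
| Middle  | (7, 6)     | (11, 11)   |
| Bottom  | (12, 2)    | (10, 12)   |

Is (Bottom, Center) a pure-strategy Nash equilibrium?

No

Holding Bob at Center: Alice gets 10 from Bottom but could get 11 by switching to Middle. Alice has a profitable deviation.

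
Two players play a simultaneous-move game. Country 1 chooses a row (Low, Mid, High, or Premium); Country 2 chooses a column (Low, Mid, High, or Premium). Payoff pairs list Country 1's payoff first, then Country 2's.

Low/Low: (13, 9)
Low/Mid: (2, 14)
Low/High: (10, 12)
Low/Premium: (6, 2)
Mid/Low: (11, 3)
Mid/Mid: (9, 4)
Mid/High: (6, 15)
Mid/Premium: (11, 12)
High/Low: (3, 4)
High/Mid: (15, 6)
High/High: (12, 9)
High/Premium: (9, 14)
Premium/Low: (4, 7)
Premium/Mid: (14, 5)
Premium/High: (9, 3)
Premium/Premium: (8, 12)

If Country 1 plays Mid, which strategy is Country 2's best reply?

High

With Country 1 fixed at Mid, Country 2's payoffs are: Low → 3, Mid → 4, High → 15, Premium → 12.
The maximum is 15, achieved by High.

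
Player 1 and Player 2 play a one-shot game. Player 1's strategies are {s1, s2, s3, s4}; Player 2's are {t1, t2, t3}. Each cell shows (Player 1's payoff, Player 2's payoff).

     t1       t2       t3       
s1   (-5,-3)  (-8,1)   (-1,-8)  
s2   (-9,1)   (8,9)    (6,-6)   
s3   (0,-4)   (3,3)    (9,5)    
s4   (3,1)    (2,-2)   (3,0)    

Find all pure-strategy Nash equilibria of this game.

A profile is a Nash equilibrium when each player is best-responding to the other.
Player 1's best responses — vs t1: s4 (payoff 3); vs t2: s2 (payoff 8); vs t3: s3 (payoff 9).
Player 2's best responses — vs s1: t2 (payoff 1); vs s2: t2 (payoff 9); vs s3: t3 (payoff 5); vs s4: t1 (payoff 1).
Mutual best responses occur at (s2, t2), (s3, t3), and (s4, t1); at each, neither player gains by switching.

(s2, t2), (s3, t3), and (s4, t1)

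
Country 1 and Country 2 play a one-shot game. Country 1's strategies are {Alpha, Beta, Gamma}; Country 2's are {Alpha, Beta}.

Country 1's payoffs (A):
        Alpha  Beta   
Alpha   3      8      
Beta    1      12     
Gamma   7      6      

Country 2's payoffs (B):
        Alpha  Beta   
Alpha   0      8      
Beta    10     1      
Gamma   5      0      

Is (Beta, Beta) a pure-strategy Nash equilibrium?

Holding Country 2 at Beta: Country 1 gets 12 from Beta, versus 8 from Alpha, 6 from Gamma. No profitable deviation for Country 1.
Holding Country 1 at Beta: Country 2 gets 1 from Beta but could get 10 by switching to Alpha. Country 2 has a profitable deviation.

No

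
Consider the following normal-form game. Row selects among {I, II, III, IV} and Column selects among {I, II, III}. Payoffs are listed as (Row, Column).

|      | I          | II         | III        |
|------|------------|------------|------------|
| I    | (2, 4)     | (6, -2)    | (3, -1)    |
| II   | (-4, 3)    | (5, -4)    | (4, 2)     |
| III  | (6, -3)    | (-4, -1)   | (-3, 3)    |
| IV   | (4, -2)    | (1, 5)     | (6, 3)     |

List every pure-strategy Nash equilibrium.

None

Find each player's best response to every opponent strategy; NE are the intersections.
Row's best responses — vs I: III (payoff 6); vs II: I (payoff 6); vs III: IV (payoff 6).
Column's best responses — vs I: I (payoff 4); vs II: I (payoff 3); vs III: III (payoff 3); vs IV: II (payoff 5).
No cell has both players best-responding. For instance, Row's best reply to II is I, but against I Column prefers I over II.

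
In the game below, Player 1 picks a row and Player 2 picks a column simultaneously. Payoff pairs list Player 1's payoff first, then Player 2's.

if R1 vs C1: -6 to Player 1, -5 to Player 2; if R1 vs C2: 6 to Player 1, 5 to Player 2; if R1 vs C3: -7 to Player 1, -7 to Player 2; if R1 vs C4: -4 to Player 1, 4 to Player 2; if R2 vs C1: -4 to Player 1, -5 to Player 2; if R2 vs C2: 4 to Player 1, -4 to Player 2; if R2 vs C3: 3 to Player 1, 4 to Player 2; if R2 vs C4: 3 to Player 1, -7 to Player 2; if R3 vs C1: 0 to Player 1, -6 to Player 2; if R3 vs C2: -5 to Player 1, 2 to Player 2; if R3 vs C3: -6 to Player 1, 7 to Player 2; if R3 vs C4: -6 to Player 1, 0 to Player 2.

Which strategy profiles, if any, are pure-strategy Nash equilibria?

Find each player's best response to every opponent strategy; NE are the intersections.
Player 1's best responses — vs C1: R3 (payoff 0); vs C2: R1 (payoff 6); vs C3: R2 (payoff 3); vs C4: R2 (payoff 3).
Player 2's best responses — vs R1: C2 (payoff 5); vs R2: C3 (payoff 4); vs R3: C3 (payoff 7).
Mutual best responses occur at (R1, C2) and (R2, C3); at each, neither player gains by switching.

(R1, C2) and (R2, C3)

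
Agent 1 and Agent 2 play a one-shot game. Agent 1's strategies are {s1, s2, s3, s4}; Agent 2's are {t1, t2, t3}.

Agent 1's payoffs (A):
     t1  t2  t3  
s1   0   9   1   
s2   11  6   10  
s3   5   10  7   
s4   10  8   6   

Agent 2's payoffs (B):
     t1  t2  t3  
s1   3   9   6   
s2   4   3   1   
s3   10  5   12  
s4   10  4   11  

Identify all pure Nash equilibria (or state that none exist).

Check mutual best responses: a cell is a NE iff neither player can gain by unilaterally deviating.
Agent 1's best responses — vs t1: s2 (payoff 11); vs t2: s3 (payoff 10); vs t3: s2 (payoff 10).
Agent 2's best responses — vs s1: t2 (payoff 9); vs s2: t1 (payoff 4); vs s3: t3 (payoff 12); vs s4: t3 (payoff 11).
The only mutual best response is (s2, t1); neither player gains by switching there.

(s2, t1)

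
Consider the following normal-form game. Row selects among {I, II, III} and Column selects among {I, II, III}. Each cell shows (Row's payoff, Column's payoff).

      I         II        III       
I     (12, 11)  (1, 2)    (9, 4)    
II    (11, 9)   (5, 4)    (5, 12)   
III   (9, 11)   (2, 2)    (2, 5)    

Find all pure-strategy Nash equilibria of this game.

Find each player's best response to every opponent strategy; NE are the intersections.
Row's best responses — vs I: I (payoff 12); vs II: II (payoff 5); vs III: I (payoff 9).
Column's best responses — vs I: I (payoff 11); vs II: III (payoff 12); vs III: I (payoff 11).
The only mutual best response is (I, I); neither player gains by switching there.

(I, I)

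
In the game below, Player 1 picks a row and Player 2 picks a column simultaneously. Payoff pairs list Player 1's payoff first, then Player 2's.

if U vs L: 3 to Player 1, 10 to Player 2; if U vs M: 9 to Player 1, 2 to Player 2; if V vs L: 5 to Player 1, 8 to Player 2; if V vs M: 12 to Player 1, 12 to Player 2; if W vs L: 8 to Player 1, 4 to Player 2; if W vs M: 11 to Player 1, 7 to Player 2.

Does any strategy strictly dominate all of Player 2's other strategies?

No strictly dominant strategy

A strategy is strictly dominant if it gives Player 2 a strictly higher payoff than every other strategy, against every choice by the opponent.
L is not dominant: against V, M gives 12 > 8.
M is not dominant: against U, L gives 10 > 2.
No single strategy is best against every opponent action.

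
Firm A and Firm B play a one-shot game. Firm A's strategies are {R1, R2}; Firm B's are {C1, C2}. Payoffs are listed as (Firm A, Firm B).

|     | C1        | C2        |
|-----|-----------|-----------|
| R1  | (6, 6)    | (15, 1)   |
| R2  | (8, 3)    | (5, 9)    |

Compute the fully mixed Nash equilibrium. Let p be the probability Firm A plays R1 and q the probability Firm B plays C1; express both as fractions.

p = 6/11, q = 5/6

In a mixed NE each player is indifferent between their pure strategies, so the opponent's mix sets the indifference.
Firm B indifferent between C1 and C2: p·6 + (1−p)·3 = p·1 + (1−p)·9 ⟹ 3 + 3p = 9 + (-8)p ⟹ p = 6/11.
Firm A indifferent between R1 and R2: q·6 + (1−q)·15 = q·8 + (1−q)·5 ⟹ 15 + (-9)q = 5 + 3q ⟹ q = 5/6.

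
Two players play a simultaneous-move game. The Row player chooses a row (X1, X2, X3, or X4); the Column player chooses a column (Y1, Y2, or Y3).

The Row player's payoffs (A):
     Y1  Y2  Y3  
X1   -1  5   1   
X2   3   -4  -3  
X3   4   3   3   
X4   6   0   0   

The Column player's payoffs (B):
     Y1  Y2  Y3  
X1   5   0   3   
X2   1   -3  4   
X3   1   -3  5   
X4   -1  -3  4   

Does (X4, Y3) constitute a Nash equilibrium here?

No

Holding the Column player at Y3: the Row player gets 0 from X4 but could get 3 by switching to X3. The Row player has a profitable deviation.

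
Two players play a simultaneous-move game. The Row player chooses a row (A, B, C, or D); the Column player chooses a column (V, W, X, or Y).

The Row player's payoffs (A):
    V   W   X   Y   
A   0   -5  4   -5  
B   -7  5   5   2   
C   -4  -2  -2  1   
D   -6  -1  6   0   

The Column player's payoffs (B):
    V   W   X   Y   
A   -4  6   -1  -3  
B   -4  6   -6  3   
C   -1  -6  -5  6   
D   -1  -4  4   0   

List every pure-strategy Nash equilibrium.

(B, W) and (D, X)

Check mutual best responses: a cell is a NE iff neither player can gain by unilaterally deviating.
The Row player's best responses — vs V: A (payoff 0); vs W: B (payoff 5); vs X: D (payoff 6); vs Y: B (payoff 2).
The Column player's best responses — vs A: W (payoff 6); vs B: W (payoff 6); vs C: Y (payoff 6); vs D: X (payoff 4).
Mutual best responses occur at (B, W) and (D, X); at each, neither player gains by switching.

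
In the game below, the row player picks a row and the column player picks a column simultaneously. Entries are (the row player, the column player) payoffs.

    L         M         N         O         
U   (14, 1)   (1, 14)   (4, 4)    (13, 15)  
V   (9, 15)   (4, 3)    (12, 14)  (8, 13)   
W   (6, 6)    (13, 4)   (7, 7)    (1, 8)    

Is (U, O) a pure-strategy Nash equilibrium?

Yes

Holding the column player at O: the row player gets 13 from U, versus 8 from V, 1 from W. No profitable deviation for the row player.
Holding the row player at U: the column player gets 15 from O, versus 1 from L, 14 from M, 4 from N. No profitable deviation for the column player either.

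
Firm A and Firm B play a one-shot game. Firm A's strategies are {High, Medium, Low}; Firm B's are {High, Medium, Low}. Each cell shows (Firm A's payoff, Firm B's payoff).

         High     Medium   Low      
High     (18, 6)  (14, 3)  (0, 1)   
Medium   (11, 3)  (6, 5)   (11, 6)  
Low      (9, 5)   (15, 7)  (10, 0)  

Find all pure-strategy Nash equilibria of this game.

Check mutual best responses: a cell is a NE iff neither player can gain by unilaterally deviating.
Firm A's best responses — vs High: High (payoff 18); vs Medium: Low (payoff 15); vs Low: Medium (payoff 11).
Firm B's best responses — vs High: High (payoff 6); vs Medium: Low (payoff 6); vs Low: Medium (payoff 7).
Mutual best responses occur at (High, High), (Medium, Low), and (Low, Medium); at each, neither player gains by switching.

(High, High), (Medium, Low), and (Low, Medium)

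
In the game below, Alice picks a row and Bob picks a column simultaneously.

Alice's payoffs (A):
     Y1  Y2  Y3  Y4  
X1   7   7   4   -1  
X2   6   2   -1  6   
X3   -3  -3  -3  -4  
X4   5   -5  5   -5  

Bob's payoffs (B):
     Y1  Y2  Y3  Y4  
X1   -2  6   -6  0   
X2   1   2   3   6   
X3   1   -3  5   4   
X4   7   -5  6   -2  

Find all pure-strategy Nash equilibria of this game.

(X1, Y2) and (X2, Y4)

Find each player's best response to every opponent strategy; NE are the intersections.
Alice's best responses — vs Y1: X1 (payoff 7); vs Y2: X1 (payoff 7); vs Y3: X4 (payoff 5); vs Y4: X2 (payoff 6).
Bob's best responses — vs X1: Y2 (payoff 6); vs X2: Y4 (payoff 6); vs X3: Y3 (payoff 5); vs X4: Y1 (payoff 7).
Mutual best responses occur at (X1, Y2) and (X2, Y4); at each, neither player gains by switching.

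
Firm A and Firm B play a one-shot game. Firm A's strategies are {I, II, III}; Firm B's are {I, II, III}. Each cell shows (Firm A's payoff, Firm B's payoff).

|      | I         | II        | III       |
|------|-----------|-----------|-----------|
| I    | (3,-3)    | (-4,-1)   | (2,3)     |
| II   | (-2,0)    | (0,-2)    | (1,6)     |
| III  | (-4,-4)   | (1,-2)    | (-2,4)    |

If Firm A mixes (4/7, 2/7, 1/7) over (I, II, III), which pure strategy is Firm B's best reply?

III

Firm B's best reply maximizes expected payoff against the mix.
I: (4/7)·(-3) + (2/7)·0 + (1/7)·(-4) = -16/7
II: (4/7)·(-1) + (2/7)·(-2) + (1/7)·(-2) = -10/7
III: (4/7)·3 + (2/7)·6 + (1/7)·4 = 4
Highest expected payoff is 4, from III.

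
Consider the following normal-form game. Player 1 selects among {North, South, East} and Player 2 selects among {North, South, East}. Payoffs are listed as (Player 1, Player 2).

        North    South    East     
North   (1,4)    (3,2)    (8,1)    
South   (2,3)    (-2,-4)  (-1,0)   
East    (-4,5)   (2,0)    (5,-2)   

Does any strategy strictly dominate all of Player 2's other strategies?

North

Check whether one of Player 2's strategies beats all alternatives regardless of what the opponent does.
North strictly dominates: vs North: 4 > each of {2, 1}; vs South: 3 > each of {-4, 0}; vs East: 5 > each of {0, -2}.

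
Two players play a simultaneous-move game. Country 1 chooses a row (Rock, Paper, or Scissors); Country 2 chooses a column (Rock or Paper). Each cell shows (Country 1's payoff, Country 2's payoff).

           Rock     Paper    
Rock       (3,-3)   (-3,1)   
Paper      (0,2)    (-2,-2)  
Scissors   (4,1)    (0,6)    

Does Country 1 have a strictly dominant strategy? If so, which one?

Check whether one of Country 1's strategies beats all alternatives regardless of what the opponent does.
Scissors strictly dominates: vs Rock: 4 > each of {3, 0}; vs Paper: 0 > each of {-3, -2}.

Scissors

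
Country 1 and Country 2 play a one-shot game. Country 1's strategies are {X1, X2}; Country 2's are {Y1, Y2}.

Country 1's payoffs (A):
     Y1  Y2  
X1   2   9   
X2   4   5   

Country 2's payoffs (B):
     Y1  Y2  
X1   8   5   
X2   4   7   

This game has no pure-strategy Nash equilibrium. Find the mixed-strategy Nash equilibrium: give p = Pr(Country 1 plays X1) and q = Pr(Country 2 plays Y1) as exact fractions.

Each player's mixing probability is pinned down by making the *other* player indifferent.
Country 2 indifferent between Y1 and Y2: p·8 + (1−p)·4 = p·5 + (1−p)·7 ⟹ 4 + 4p = 7 + (-2)p ⟹ p = 1/2.
Country 1 indifferent between X1 and X2: q·2 + (1−q)·9 = q·4 + (1−q)·5 ⟹ 9 + (-7)q = 5 + (-1)q ⟹ q = 2/3.

p = 1/2, q = 2/3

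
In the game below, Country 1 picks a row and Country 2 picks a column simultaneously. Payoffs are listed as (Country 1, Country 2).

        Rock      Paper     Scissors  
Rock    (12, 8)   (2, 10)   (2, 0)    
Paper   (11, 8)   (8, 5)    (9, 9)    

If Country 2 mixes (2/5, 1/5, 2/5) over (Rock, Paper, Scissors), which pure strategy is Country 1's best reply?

Paper

Country 1's best reply maximizes expected payoff against the mix.
Rock: (2/5)·12 + (1/5)·2 + (2/5)·2 = 6
Paper: (2/5)·11 + (1/5)·8 + (2/5)·9 = 48/5
Highest expected payoff is 48/5, from Paper.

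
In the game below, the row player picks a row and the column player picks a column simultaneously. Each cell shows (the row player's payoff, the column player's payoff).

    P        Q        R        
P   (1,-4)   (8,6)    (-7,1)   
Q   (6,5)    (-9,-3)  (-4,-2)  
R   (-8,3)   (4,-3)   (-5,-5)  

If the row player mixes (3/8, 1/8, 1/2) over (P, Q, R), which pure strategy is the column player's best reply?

P

Compute the column player's expected payoff from each pure strategy against the given mix.
P: (3/8)·(-4) + (1/8)·5 + (1/2)·3 = 5/8
Q: (3/8)·6 + (1/8)·(-3) + (1/2)·(-3) = 3/8
R: (3/8)·1 + (1/8)·(-2) + (1/2)·(-5) = -19/8
Highest expected payoff is 5/8, from P.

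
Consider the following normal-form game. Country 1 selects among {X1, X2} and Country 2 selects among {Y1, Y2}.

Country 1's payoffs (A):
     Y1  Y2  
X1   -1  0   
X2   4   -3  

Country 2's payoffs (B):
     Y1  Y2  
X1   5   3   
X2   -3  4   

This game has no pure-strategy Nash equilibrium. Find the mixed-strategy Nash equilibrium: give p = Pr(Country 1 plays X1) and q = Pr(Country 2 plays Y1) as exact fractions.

p = 7/9, q = 3/8

In a mixed NE each player is indifferent between their pure strategies, so the opponent's mix sets the indifference.
Country 2 indifferent between Y1 and Y2: p·5 + (1−p)·(-3) = p·3 + (1−p)·4 ⟹ (-3) + 8p = 4 + (-1)p ⟹ p = 7/9.
Country 1 indifferent between X1 and X2: q·(-1) + (1−q)·0 = q·4 + (1−q)·(-3) ⟹ 0 + (-1)q = (-3) + 7q ⟹ q = 3/8.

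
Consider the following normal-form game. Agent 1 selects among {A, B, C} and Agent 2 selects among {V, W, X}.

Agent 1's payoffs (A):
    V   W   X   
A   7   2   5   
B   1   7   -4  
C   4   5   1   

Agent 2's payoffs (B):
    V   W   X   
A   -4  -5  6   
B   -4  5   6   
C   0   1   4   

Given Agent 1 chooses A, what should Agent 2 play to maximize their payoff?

X

With Agent 1 fixed at A, Agent 2's payoffs are: V → -4, W → -5, X → 6.
The maximum is 6, achieved by X.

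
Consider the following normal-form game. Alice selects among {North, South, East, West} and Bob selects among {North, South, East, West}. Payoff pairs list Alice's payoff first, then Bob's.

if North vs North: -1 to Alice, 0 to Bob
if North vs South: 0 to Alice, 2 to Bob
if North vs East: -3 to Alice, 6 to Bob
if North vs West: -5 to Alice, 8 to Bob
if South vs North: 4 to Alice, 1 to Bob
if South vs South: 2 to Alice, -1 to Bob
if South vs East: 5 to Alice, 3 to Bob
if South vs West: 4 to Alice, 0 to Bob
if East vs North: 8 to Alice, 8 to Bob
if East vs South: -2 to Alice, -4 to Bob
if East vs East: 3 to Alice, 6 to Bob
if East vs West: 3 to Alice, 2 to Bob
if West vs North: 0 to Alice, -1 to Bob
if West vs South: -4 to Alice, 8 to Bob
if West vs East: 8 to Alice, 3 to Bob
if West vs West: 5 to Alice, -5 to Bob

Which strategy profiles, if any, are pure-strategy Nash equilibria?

Find each player's best response to every opponent strategy; NE are the intersections.
Alice's best responses — vs North: East (payoff 8); vs South: South (payoff 2); vs East: West (payoff 8); vs West: West (payoff 5).
Bob's best responses — vs North: West (payoff 8); vs South: East (payoff 3); vs East: North (payoff 8); vs West: South (payoff 8).
The only mutual best response is (East, North); neither player gains by switching there.

(East, North)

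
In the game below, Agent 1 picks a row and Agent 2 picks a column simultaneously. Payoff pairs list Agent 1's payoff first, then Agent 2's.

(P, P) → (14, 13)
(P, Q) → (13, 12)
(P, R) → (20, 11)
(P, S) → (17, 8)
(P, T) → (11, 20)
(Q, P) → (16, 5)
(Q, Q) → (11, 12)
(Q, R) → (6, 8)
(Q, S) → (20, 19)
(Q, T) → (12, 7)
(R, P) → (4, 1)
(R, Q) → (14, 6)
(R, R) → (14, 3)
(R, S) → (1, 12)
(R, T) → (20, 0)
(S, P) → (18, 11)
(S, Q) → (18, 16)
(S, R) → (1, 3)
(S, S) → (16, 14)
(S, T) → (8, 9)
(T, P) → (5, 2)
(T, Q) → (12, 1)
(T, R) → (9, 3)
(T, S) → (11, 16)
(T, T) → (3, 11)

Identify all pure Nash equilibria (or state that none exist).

(Q, S) and (S, Q)

Find each player's best response to every opponent strategy; NE are the intersections.
Agent 1's best responses — vs P: S (payoff 18); vs Q: S (payoff 18); vs R: P (payoff 20); vs S: Q (payoff 20); vs T: R (payoff 20).
Agent 2's best responses — vs P: T (payoff 20); vs Q: S (payoff 19); vs R: S (payoff 12); vs S: Q (payoff 16); vs T: S (payoff 16).
Mutual best responses occur at (Q, S) and (S, Q); at each, neither player gains by switching.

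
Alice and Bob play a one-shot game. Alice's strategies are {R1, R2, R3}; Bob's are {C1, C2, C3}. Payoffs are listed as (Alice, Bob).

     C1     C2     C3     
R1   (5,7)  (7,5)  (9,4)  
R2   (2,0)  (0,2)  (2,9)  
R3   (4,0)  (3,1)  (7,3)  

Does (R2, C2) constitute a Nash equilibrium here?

No

Holding Bob at C2: Alice gets 0 from R2 but could get 7 by switching to R1. Alice has a profitable deviation.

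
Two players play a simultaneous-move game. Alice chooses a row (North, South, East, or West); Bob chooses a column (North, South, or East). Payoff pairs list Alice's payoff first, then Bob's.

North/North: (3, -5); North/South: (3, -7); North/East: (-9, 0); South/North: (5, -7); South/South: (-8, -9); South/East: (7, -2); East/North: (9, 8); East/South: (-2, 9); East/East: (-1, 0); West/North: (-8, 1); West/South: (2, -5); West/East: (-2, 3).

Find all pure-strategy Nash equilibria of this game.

(South, East)

A profile is a Nash equilibrium when each player is best-responding to the other.
Alice's best responses — vs North: East (payoff 9); vs South: North (payoff 3); vs East: South (payoff 7).
Bob's best responses — vs North: East (payoff 0); vs South: East (payoff -2); vs East: South (payoff 9); vs West: East (payoff 3).
The only mutual best response is (South, East); neither player gains by switching there.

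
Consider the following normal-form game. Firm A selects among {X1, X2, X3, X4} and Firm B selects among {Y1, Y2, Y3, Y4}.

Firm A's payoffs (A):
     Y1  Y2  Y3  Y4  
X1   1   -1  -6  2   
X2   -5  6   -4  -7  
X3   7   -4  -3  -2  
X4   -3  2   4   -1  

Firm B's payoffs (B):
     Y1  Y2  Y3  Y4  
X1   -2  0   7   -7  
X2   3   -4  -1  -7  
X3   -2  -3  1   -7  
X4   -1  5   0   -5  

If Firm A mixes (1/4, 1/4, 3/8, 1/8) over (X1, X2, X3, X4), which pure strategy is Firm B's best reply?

Firm B's best reply maximizes expected payoff against the mix.
Y1: (1/4)·(-2) + (1/4)·3 + (3/8)·(-2) + (1/8)·(-1) = -5/8
Y2: (1/4)·0 + (1/4)·(-4) + (3/8)·(-3) + (1/8)·5 = -3/2
Y3: (1/4)·7 + (1/4)·(-1) + (3/8)·1 + (1/8)·0 = 15/8
Y4: (1/4)·(-7) + (1/4)·(-7) + (3/8)·(-7) + (1/8)·(-5) = -27/4
Highest expected payoff is 15/8, from Y3.

Y3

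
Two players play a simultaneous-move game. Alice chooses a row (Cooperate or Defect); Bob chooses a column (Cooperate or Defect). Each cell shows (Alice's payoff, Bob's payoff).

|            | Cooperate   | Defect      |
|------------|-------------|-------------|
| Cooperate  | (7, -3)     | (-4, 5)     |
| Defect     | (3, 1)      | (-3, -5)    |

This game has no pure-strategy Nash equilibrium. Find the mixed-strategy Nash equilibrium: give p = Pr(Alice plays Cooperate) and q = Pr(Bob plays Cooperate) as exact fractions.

p = 3/7, q = 1/5

Each player's mixing probability is pinned down by making the *other* player indifferent.
Bob indifferent between Cooperate and Defect: p·(-3) + (1−p)·1 = p·5 + (1−p)·(-5) ⟹ 1 + (-4)p = (-5) + 10p ⟹ p = 3/7.
Alice indifferent between Cooperate and Defect: q·7 + (1−q)·(-4) = q·3 + (1−q)·(-3) ⟹ (-4) + 11q = (-3) + 6q ⟹ q = 1/5.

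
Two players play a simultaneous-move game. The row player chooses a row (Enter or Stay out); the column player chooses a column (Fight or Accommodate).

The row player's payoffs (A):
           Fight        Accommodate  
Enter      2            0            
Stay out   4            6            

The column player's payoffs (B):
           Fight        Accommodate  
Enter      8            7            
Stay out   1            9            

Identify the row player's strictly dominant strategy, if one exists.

A strategy is strictly dominant if it gives the row player a strictly higher payoff than every other strategy, against every choice by the opponent.
Stay out strictly dominates: vs Fight: 4 > 2; vs Accommodate: 6 > 0.

Stay out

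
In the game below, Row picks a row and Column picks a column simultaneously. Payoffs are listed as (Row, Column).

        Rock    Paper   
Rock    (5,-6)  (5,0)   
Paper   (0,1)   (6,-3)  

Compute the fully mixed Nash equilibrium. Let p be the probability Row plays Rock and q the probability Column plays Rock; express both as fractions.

p = 2/5, q = 1/6

In a mixed NE each player is indifferent between their pure strategies, so the opponent's mix sets the indifference.
Column indifferent between Rock and Paper: p·(-6) + (1−p)·1 = p·0 + (1−p)·(-3) ⟹ 1 + (-7)p = (-3) + 3p ⟹ p = 2/5.
Row indifferent between Rock and Paper: q·5 + (1−q)·5 = q·0 + (1−q)·6 ⟹ 5 + 0q = 6 + (-6)q ⟹ q = 1/6.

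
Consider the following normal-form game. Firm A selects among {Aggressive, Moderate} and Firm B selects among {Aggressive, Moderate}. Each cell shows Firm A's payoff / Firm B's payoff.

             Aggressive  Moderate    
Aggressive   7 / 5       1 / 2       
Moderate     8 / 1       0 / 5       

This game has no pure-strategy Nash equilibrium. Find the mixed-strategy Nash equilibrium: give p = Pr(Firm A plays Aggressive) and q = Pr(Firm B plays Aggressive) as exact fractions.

p = 4/7, q = 1/2

Each player's mixing probability is pinned down by making the *other* player indifferent.
Firm B indifferent between Aggressive and Moderate: p·5 + (1−p)·1 = p·2 + (1−p)·5 ⟹ 1 + 4p = 5 + (-3)p ⟹ p = 4/7.
Firm A indifferent between Aggressive and Moderate: q·7 + (1−q)·1 = q·8 + (1−q)·0 ⟹ 1 + 6q = 0 + 8q ⟹ q = 1/2.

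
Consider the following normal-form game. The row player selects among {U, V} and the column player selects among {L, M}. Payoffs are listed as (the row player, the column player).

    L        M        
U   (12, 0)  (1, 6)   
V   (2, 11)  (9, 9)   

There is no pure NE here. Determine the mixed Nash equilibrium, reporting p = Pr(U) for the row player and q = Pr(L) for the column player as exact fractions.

p = 1/4, q = 4/9

In a mixed NE each player is indifferent between their pure strategies, so the opponent's mix sets the indifference.
The column player indifferent between L and M: p·0 + (1−p)·11 = p·6 + (1−p)·9 ⟹ 11 + (-11)p = 9 + (-3)p ⟹ p = 1/4.
The row player indifferent between U and V: q·12 + (1−q)·1 = q·2 + (1−q)·9 ⟹ 1 + 11q = 9 + (-7)q ⟹ q = 4/9.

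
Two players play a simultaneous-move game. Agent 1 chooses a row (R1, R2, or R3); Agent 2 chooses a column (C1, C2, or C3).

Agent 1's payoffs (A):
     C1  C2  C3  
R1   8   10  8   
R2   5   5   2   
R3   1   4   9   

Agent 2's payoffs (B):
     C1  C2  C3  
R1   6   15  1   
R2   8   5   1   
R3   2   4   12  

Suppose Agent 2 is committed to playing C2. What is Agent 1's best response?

With Agent 2 fixed at C2, Agent 1's payoffs are: R1 → 10, R2 → 5, R3 → 4.
The maximum is 10, achieved by R1.

R1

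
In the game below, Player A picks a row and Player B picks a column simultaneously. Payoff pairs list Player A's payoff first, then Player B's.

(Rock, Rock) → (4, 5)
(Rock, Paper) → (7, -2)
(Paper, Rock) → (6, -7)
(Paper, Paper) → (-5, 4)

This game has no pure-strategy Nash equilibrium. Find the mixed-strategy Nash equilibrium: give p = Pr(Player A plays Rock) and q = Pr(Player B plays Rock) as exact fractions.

Each player's mixing probability is pinned down by making the *other* player indifferent.
Player B indifferent between Rock and Paper: p·5 + (1−p)·(-7) = p·(-2) + (1−p)·4 ⟹ (-7) + 12p = 4 + (-6)p ⟹ p = 11/18.
Player A indifferent between Rock and Paper: q·4 + (1−q)·7 = q·6 + (1−q)·(-5) ⟹ 7 + (-3)q = (-5) + 11q ⟹ q = 6/7.

p = 11/18, q = 6/7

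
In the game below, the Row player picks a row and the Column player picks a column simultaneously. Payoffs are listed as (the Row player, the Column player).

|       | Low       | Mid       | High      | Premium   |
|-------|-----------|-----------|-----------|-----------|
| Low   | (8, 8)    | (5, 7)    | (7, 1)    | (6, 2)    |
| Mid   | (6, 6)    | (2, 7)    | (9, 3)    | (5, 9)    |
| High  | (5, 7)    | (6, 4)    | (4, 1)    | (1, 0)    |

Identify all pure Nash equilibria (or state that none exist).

A profile is a Nash equilibrium when each player is best-responding to the other.
The Row player's best responses — vs Low: Low (payoff 8); vs Mid: High (payoff 6); vs High: Mid (payoff 9); vs Premium: Low (payoff 6).
The Column player's best responses — vs Low: Low (payoff 8); vs Mid: Premium (payoff 9); vs High: Low (payoff 7).
The only mutual best response is (Low, Low); neither player gains by switching there.

(Low, Low)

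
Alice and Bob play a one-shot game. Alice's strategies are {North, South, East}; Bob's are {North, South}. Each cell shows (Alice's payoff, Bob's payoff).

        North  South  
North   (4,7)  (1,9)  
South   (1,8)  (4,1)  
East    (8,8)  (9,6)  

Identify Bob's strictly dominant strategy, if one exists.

A strategy is strictly dominant if it gives Bob a strictly higher payoff than every other strategy, against every choice by the opponent.
North is not dominant: against North, South gives 9 > 7.
South is not dominant: against South, North gives 8 > 1.
No single strategy is best against every opponent action.

No strictly dominant strategy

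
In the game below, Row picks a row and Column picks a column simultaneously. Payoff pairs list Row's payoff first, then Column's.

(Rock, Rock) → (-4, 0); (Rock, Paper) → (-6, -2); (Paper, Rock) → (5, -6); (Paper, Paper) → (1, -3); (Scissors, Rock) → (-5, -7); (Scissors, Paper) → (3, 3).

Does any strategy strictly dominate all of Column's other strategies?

Check whether one of Column's strategies beats all alternatives regardless of what the opponent does.
Rock is not dominant: against Paper, Paper gives -3 > -6.
Paper is not dominant: against Rock, Rock gives 0 > -2.
No single strategy is best against every opponent action.

No strictly dominant strategy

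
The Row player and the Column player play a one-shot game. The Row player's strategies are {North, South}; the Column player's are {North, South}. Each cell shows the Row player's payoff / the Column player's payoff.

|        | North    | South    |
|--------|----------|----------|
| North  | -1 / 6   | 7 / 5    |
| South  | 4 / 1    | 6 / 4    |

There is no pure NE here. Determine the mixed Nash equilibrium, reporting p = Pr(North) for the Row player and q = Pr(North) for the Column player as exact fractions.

p = 3/4, q = 1/6

Each player's mixing probability is pinned down by making the *other* player indifferent.
The Column player indifferent between North and South: p·6 + (1−p)·1 = p·5 + (1−p)·4 ⟹ 1 + 5p = 4 + 1p ⟹ p = 3/4.
The Row player indifferent between North and South: q·(-1) + (1−q)·7 = q·4 + (1−q)·6 ⟹ 7 + (-8)q = 6 + (-2)q ⟹ q = 1/6.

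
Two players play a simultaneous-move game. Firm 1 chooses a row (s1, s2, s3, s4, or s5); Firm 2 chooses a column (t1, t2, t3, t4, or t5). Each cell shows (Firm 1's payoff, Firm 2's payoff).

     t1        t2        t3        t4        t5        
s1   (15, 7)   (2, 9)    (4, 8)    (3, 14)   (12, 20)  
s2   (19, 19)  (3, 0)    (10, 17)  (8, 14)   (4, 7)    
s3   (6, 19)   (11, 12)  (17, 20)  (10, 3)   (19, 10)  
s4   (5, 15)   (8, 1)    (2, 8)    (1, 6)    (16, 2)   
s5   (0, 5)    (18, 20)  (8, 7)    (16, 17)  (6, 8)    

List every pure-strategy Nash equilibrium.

(s2, t1), (s3, t3), and (s5, t2)

Check mutual best responses: a cell is a NE iff neither player can gain by unilaterally deviating.
Firm 1's best responses — vs t1: s2 (payoff 19); vs t2: s5 (payoff 18); vs t3: s3 (payoff 17); vs t4: s5 (payoff 16); vs t5: s3 (payoff 19).
Firm 2's best responses — vs s1: t5 (payoff 20); vs s2: t1 (payoff 19); vs s3: t3 (payoff 20); vs s4: t1 (payoff 15); vs s5: t2 (payoff 20).
Mutual best responses occur at (s2, t1), (s3, t3), and (s5, t2); at each, neither player gains by switching.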